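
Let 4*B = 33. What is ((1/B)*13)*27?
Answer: 468/11 ≈ 42.545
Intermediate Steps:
B = 33/4 (B = (¼)*33 = 33/4 ≈ 8.2500)
((1/B)*13)*27 = ((1/(33/4))*13)*27 = ((1*(4/33))*13)*27 = ((4/33)*13)*27 = (52/33)*27 = 468/11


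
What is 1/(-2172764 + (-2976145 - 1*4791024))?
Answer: -1/9939933 ≈ -1.0060e-7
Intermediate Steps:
1/(-2172764 + (-2976145 - 1*4791024)) = 1/(-2172764 + (-2976145 - 4791024)) = 1/(-2172764 - 7767169) = 1/(-9939933) = -1/9939933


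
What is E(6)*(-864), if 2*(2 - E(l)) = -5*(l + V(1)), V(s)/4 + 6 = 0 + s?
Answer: 28512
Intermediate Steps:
V(s) = -24 + 4*s (V(s) = -24 + 4*(0 + s) = -24 + 4*s)
E(l) = -48 + 5*l/2 (E(l) = 2 - (-5)*(l + (-24 + 4*1))/2 = 2 - (-5)*(l + (-24 + 4))/2 = 2 - (-5)*(l - 20)/2 = 2 - (-5)*(-20 + l)/2 = 2 - (100 - 5*l)/2 = 2 + (-50 + 5*l/2) = -48 + 5*l/2)
E(6)*(-864) = (-48 + (5/2)*6)*(-864) = (-48 + 15)*(-864) = -33*(-864) = 28512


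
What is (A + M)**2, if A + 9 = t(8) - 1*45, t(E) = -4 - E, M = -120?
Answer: 34596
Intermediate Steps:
A = -66 (A = -9 + ((-4 - 1*8) - 1*45) = -9 + ((-4 - 8) - 45) = -9 + (-12 - 45) = -9 - 57 = -66)
(A + M)**2 = (-66 - 120)**2 = (-186)**2 = 34596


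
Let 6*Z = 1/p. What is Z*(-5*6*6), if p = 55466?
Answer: -15/27733 ≈ -0.00054087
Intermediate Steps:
Z = 1/332796 (Z = (⅙)/55466 = (⅙)*(1/55466) = 1/332796 ≈ 3.0048e-6)
Z*(-5*6*6) = (-5*6*6)/332796 = (-30*6)/332796 = (1/332796)*(-180) = -15/27733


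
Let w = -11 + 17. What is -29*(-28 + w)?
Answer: 638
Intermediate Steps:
w = 6
-29*(-28 + w) = -29*(-28 + 6) = -29*(-22) = 638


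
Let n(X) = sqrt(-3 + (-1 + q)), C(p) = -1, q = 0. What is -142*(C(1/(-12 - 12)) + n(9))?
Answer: 142 - 284*I ≈ 142.0 - 284.0*I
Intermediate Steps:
n(X) = 2*I (n(X) = sqrt(-3 + (-1 + 0)) = sqrt(-3 - 1) = sqrt(-4) = 2*I)
-142*(C(1/(-12 - 12)) + n(9)) = -142*(-1 + 2*I) = 142 - 284*I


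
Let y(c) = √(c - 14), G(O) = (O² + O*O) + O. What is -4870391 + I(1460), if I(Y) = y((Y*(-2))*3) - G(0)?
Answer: -4870391 + I*√8774 ≈ -4.8704e+6 + 93.67*I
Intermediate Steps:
G(O) = O + 2*O² (G(O) = (O² + O²) + O = 2*O² + O = O + 2*O²)
y(c) = √(-14 + c)
I(Y) = √(-14 - 6*Y) (I(Y) = √(-14 + (Y*(-2))*3) - 0*(1 + 2*0) = √(-14 - 2*Y*3) - 0*(1 + 0) = √(-14 - 6*Y) - 0 = √(-14 - 6*Y) - 1*0 = √(-14 - 6*Y) + 0 = √(-14 - 6*Y))
-4870391 + I(1460) = -4870391 + √(-14 - 6*1460) = -4870391 + √(-14 - 8760) = -4870391 + √(-8774) = -4870391 + I*√8774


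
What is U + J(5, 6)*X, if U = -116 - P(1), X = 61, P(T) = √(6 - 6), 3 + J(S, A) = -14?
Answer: -1153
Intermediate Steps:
J(S, A) = -17 (J(S, A) = -3 - 14 = -17)
P(T) = 0 (P(T) = √0 = 0)
U = -116 (U = -116 - 1*0 = -116 + 0 = -116)
U + J(5, 6)*X = -116 - 17*61 = -116 - 1037 = -1153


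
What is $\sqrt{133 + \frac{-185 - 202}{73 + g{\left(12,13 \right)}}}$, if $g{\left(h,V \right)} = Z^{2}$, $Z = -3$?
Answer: $\frac{\sqrt{862558}}{82} \approx 11.326$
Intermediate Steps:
$g{\left(h,V \right)} = 9$ ($g{\left(h,V \right)} = \left(-3\right)^{2} = 9$)
$\sqrt{133 + \frac{-185 - 202}{73 + g{\left(12,13 \right)}}} = \sqrt{133 + \frac{-185 - 202}{73 + 9}} = \sqrt{133 - \frac{387}{82}} = \sqrt{\frac{10519}{82}} = \frac{\sqrt{862558}}{82}$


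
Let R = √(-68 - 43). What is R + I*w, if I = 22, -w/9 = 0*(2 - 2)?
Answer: I*√111 ≈ 10.536*I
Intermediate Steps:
w = 0 (w = -0*(2 - 2) = -0*0 = -9*0 = 0)
R = I*√111 (R = √(-111) = I*√111 ≈ 10.536*I)
R + I*w = I*√111 + 22*0 = I*√111 + 0 = I*√111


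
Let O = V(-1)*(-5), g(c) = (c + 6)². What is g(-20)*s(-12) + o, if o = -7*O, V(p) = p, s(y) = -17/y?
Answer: 728/3 ≈ 242.67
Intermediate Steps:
g(c) = (6 + c)²
O = 5 (O = -1*(-5) = 5)
o = -35 (o = -7*5 = -35)
g(-20)*s(-12) + o = (6 - 20)²*(-17/(-12)) - 35 = (-14)²*(-17*(-1/12)) - 35 = 196*(17/12) - 35 = 833/3 - 35 = 728/3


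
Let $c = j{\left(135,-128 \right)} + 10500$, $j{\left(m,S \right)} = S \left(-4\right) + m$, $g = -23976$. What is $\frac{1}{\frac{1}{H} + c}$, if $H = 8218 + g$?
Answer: $\frac{15758}{175654425} \approx 8.971 \cdot 10^{-5}$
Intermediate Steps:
$j{\left(m,S \right)} = m - 4 S$ ($j{\left(m,S \right)} = - 4 S + m = m - 4 S$)
$H = -15758$ ($H = 8218 - 23976 = -15758$)
$c = 11147$ ($c = \left(135 - -512\right) + 10500 = \left(135 + 512\right) + 10500 = 647 + 10500 = 11147$)
$\frac{1}{\frac{1}{H} + c} = \frac{1}{\frac{1}{-15758} + 11147} = \frac{1}{- \frac{1}{15758} + 11147} = \frac{1}{\frac{175654425}{15758}} = \frac{15758}{175654425}$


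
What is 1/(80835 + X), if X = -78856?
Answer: 1/1979 ≈ 0.00050531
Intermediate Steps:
1/(80835 + X) = 1/(80835 - 78856) = 1/1979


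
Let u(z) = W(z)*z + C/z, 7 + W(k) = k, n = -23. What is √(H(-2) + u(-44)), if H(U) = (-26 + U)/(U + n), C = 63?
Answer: √27148627/110 ≈ 47.368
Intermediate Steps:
W(k) = -7 + k
H(U) = (-26 + U)/(-23 + U) (H(U) = (-26 + U)/(U - 23) = (-26 + U)/(-23 + U))
u(z) = 63/z + z*(-7 + z) (u(z) = (-7 + z)*z + 63/z = z*(-7 + z) + 63/z = 63/z + z*(-7 + z))
√(H(-2) + u(-44)) = √((-26 - 2)/(-23 - 2) + (63 + (-44)²*(-7 - 44))/(-44)) = √(-28/(-25) - (63 + 1936*(-51))/44) = √(-1/25*(-28) - (63 - 98736)/44) = √(28/25 - 1/44*(-98673)) = √(28/25 + 98673/44) = √(2468057/1100) = √27148627/110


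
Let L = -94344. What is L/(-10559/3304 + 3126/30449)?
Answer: 9491336226624/311182687 ≈ 30501.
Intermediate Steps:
L/(-10559/3304 + 3126/30449) = -94344/(-10559/3304 + 3126/30449) = -94344/(-311182687/100603496) = -94344*(-100603496/311182687) = 9491336226624/311182687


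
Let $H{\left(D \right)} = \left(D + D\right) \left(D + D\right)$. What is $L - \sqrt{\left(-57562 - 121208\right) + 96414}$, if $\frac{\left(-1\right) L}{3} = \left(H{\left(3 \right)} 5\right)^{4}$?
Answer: $-3149280000 - 2 i \sqrt{20589} \approx -3.1493 \cdot 10^{9} - 286.98 i$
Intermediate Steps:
$H{\left(D \right)} = 4 D^{2}$ ($H{\left(D \right)} = 2 D 2 D = 4 D^{2}$)
$L = -3149280000$ ($L = - 3 \left(4 \cdot 3^{2} \cdot 5\right)^{4} = - 3 \left(4 \cdot 9 \cdot 5\right)^{4} = - 3 \left(36 \cdot 5\right)^{4} = - 3 \cdot 180^{4} = \left(-3\right) 1049760000 = -3149280000$)
$L - \sqrt{\left(-57562 - 121208\right) + 96414} = -3149280000 - \sqrt{\left(-57562 - 121208\right) + 96414} = -3149280000 - \sqrt{-178770 + 96414} = -3149280000 - \sqrt{-82356} = -3149280000 - 2 i \sqrt{20589}$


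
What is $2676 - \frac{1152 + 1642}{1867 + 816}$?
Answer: $\frac{7176914}{2683} \approx 2675.0$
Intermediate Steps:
$2676 - \frac{1152 + 1642}{1867 + 816} = 2676 - \frac{2794}{2683} = \frac{7176914}{2683}$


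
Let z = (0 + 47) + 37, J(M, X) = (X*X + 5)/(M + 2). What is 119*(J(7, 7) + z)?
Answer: 10710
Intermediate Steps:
J(M, X) = (5 + X²)/(2 + M) (J(M, X) = (X² + 5)/(2 + M) = (5 + X²)/(2 + M))
z = 84 (z = 47 + 37 = 84)
119*(J(7, 7) + z) = 119*((5 + 7²)/(2 + 7) + 84) = 119*((5 + 49)/9 + 84) = 119*((⅑)*54 + 84) = 119*(6 + 84) = 119*90 = 10710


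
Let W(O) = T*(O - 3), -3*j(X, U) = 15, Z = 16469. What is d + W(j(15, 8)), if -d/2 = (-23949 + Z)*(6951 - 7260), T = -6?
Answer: -4622592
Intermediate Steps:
j(X, U) = -5 (j(X, U) = -⅓*15 = -5)
W(O) = 18 - 6*O (W(O) = -6*(O - 3) = -6*(-3 + O) = 18 - 6*O)
d = -4622640 (d = -2*(-23949 + 16469)*(6951 - 7260) = -(-14960)*(-309) = -2*2311320 = -4622640)
d + W(j(15, 8)) = -4622640 + (18 - 6*(-5)) = -4622640 + (18 + 30) = -4622640 + 48 = -4622592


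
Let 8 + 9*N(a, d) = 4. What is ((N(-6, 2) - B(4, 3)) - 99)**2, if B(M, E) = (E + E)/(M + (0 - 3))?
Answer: 900601/81 ≈ 11119.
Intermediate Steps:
N(a, d) = -4/9 (N(a, d) = -8/9 + (1/9)*4 = -8/9 + 4/9 = -4/9)
B(M, E) = 2*E/(-3 + M) (B(M, E) = (2*E)/(M - 3) = (2*E)/(-3 + M) = 2*E/(-3 + M))
((N(-6, 2) - B(4, 3)) - 99)**2 = ((-4/9 - 2*3/(-3 + 4)) - 99)**2 = ((-4/9 - 2*3/1) - 99)**2 = ((-4/9 - 2*3) - 99)**2 = ((-4/9 - 1*6) - 99)**2 = ((-4/9 - 6) - 99)**2 = (-58/9 - 99)**2 = (-949/9)**2 = 900601/81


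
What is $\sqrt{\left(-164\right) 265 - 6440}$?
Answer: $10 i \sqrt{499} \approx 223.38 i$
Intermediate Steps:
$\sqrt{\left(-164\right) 265 - 6440} = \sqrt{-43460 - 6440} = \sqrt{-49900} = 10 i \sqrt{499}$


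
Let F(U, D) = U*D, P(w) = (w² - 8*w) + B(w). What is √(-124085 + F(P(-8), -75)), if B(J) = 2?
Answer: I*√133835 ≈ 365.83*I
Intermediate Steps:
P(w) = 2 + w² - 8*w (P(w) = (w² - 8*w) + 2 = 2 + w² - 8*w)
F(U, D) = D*U
√(-124085 + F(P(-8), -75)) = √(-124085 - 75*(2 + (-8)² - 8*(-8))) = √(-124085 - 75*(2 + 64 + 64)) = √(-124085 - 75*130) = √(-124085 - 9750) = √(-133835) = I*√133835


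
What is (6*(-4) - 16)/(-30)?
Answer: 4/3 ≈ 1.3333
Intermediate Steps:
(6*(-4) - 16)/(-30) = (-24 - 16)*(-1/30) = -40*(-1/30) = 4/3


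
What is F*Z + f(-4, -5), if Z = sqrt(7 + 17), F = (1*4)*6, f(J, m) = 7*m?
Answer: -35 + 48*sqrt(6) ≈ 82.576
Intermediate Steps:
F = 24 (F = 4*6 = 24)
Z = 2*sqrt(6) (Z = sqrt(24) = 2*sqrt(6) ≈ 4.8990)
F*Z + f(-4, -5) = 24*(2*sqrt(6)) + 7*(-5) = 48*sqrt(6) - 35 = -35 + 48*sqrt(6)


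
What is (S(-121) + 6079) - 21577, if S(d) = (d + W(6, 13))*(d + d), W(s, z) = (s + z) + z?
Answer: 6040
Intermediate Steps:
W(s, z) = s + 2*z
S(d) = 2*d*(32 + d) (S(d) = (d + (6 + 2*13))*(d + d) = (d + (6 + 26))*(2*d) = (d + 32)*(2*d) = (32 + d)*(2*d) = 2*d*(32 + d))
(S(-121) + 6079) - 21577 = (2*(-121)*(32 - 121) + 6079) - 21577 = (2*(-121)*(-89) + 6079) - 21577 = (21538 + 6079) - 21577 = 27617 - 21577 = 6040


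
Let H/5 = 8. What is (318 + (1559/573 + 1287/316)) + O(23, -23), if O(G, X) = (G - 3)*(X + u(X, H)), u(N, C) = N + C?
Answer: 37081559/181068 ≈ 204.79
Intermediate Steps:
H = 40 (H = 5*8 = 40)
u(N, C) = C + N
O(G, X) = (-3 + G)*(40 + 2*X) (O(G, X) = (G - 3)*(X + (40 + X)) = (-3 + G)*(40 + 2*X))
(318 + (1559/573 + 1287/316)) + O(23, -23) = (318 + (1559/573 + 1287/316)) + (-120 - 6*(-23) + 23*(-23) + 23*(40 - 23)) = (318 + (1559*(1/573) + 1287*(1/316))) + (-120 + 138 - 529 + 23*17) = (318 + (1559/573 + 1287/316)) + (-120 + 138 - 529 + 391) = (318 + 1230095/181068) - 120 = 58809719/181068 - 120 = 37081559/181068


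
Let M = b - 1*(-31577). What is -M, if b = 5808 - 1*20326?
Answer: -17059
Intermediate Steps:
b = -14518 (b = 5808 - 20326 = -14518)
M = 17059 (M = -14518 - 1*(-31577) = -14518 + 31577 = 17059)
-M = -1*17059 = -17059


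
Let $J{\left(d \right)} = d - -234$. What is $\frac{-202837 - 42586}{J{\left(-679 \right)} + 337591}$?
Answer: $- \frac{245423}{337146} \approx -0.72794$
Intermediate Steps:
$J{\left(d \right)} = 234 + d$ ($J{\left(d \right)} = d + 234 = 234 + d$)
$\frac{-202837 - 42586}{J{\left(-679 \right)} + 337591} = \frac{-202837 - 42586}{\left(234 - 679\right) + 337591} = - \frac{245423}{-445 + 337591} = - \frac{245423}{337146}$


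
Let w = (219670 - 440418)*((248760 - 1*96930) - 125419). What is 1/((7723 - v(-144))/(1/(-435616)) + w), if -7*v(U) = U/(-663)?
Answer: -1547/14223816179980 ≈ -1.0876e-10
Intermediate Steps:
v(U) = U/4641 (v(U) = -U/(7*(-663)) = -U*(-1)/(7*663) = -(-1)*U/4641 = U/4641)
w = -5830175428 (w = -220748*((248760 - 96930) - 125419) = -220748*(151830 - 125419) = -220748*26411 = -5830175428)
1/((7723 - v(-144))/(1/(-435616)) + w) = 1/((7723 - (-144)/4641)/(1/(-435616)) - 5830175428) = 1/((7723 - 1*(-48/1547))/(-1/435616) - 5830175428) = 1/((7723 + 48/1547)*(-435616) - 5830175428) = 1/((11947529/1547)*(-435616) - 5830175428) = 1/(-5204534792864/1547 - 5830175428) = 1/(-14223816179980/1547) = -1547/14223816179980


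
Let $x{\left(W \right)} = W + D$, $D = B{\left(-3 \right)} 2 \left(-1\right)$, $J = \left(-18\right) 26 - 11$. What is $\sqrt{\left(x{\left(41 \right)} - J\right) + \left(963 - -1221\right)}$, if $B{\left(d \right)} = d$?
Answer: $\sqrt{2710} \approx 52.058$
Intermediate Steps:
$J = -479$ ($J = -468 - 11 = -479$)
$D = 6$ ($D = \left(-3\right) 2 \left(-1\right) = \left(-6\right) \left(-1\right) = 6$)
$x{\left(W \right)} = 6 + W$ ($x{\left(W \right)} = W + 6 = 6 + W$)
$\sqrt{\left(x{\left(41 \right)} - J\right) + \left(963 - -1221\right)} = \sqrt{\left(\left(6 + 41\right) - -479\right) + \left(963 - -1221\right)} = \sqrt{\left(47 + 479\right) + \left(963 + 1221\right)} = \sqrt{526 + 2184} = \sqrt{2710}$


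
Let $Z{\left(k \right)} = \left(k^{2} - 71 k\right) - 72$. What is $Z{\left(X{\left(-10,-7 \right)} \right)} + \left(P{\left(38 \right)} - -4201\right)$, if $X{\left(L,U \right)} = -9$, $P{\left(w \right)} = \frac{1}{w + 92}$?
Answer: $\frac{630371}{130} \approx 4849.0$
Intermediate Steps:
$P{\left(w \right)} = \frac{1}{92 + w}$
$Z{\left(k \right)} = -72 + k^{2} - 71 k$
$Z{\left(X{\left(-10,-7 \right)} \right)} + \left(P{\left(38 \right)} - -4201\right) = \left(-72 + \left(-9\right)^{2} - -639\right) + \left(\frac{1}{92 + 38} - -4201\right) = \left(-72 + 81 + 639\right) + \left(\frac{1}{130} + 4201\right) = 648 + \left(\frac{1}{130} + 4201\right) = 648 + \frac{546131}{130} = \frac{630371}{130}$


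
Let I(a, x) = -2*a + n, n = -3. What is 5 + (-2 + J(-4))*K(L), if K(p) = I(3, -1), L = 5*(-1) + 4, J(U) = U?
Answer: 59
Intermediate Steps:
L = -1 (L = -5 + 4 = -1)
I(a, x) = -3 - 2*a (I(a, x) = -2*a - 3 = -3 - 2*a)
K(p) = -9 (K(p) = -3 - 2*3 = -3 - 6 = -9)
5 + (-2 + J(-4))*K(L) = 5 + (-2 - 4)*(-9) = 5 - 6*(-9) = 5 + 54 = 59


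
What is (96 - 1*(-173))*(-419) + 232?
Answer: -112479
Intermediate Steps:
(96 - 1*(-173))*(-419) + 232 = (96 + 173)*(-419) + 232 = 269*(-419) + 232 = -112711 + 232 = -112479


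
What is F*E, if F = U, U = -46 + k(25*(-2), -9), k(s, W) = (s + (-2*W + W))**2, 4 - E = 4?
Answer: 0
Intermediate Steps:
E = 0 (E = 4 - 1*4 = 4 - 4 = 0)
k(s, W) = (s - W)**2
U = 1635 (U = -46 + (-9 - 25*(-2))**2 = -46 + (-9 - 1*(-50))**2 = -46 + (-9 + 50)**2 = -46 + 41**2 = -46 + 1681 = 1635)
F = 1635
F*E = 1635*0 = 0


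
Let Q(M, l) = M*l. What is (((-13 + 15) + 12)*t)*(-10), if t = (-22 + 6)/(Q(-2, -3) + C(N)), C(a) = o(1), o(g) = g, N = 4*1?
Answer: 320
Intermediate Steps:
N = 4
C(a) = 1
t = -16/7 (t = (-22 + 6)/(-2*(-3) + 1) = -16/(6 + 1) = -16/7 ≈ -2.2857)
(((-13 + 15) + 12)*t)*(-10) = (((-13 + 15) + 12)*(-16/7))*(-10) = ((2 + 12)*(-16/7))*(-10) = (14*(-16/7))*(-10) = -32*(-10) = 320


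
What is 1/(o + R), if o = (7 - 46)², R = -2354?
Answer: -1/833 ≈ -0.0012005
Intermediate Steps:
o = 1521 (o = (-39)² = 1521)
1/(o + R) = 1/(1521 - 2354) = 1/(-833) = -1/833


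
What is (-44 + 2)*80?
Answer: -3360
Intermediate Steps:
(-44 + 2)*80 = -42*80 = -3360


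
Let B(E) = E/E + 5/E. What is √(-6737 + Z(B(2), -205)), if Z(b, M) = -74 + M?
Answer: 2*I*√1754 ≈ 83.762*I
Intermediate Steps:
B(E) = 1 + 5/E
√(-6737 + Z(B(2), -205)) = √(-6737 + (-74 - 205)) = √(-6737 - 279) = √(-7016) = 2*I*√1754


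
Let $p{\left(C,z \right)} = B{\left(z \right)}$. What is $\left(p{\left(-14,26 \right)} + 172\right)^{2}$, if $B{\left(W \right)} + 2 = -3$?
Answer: $27889$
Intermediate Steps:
$B{\left(W \right)} = -5$ ($B{\left(W \right)} = -2 - 3 = -5$)
$p{\left(C,z \right)} = -5$
$\left(p{\left(-14,26 \right)} + 172\right)^{2} = \left(-5 + 172\right)^{2} = 167^{2} = 27889$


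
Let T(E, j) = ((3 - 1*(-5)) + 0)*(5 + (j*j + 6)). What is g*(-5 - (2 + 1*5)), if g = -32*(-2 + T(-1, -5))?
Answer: 109824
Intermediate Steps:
T(E, j) = 88 + 8*j² (T(E, j) = ((3 + 5) + 0)*(5 + (j² + 6)) = (8 + 0)*(5 + (6 + j²)) = 8*(11 + j²) = 88 + 8*j²)
g = -9152 (g = -32*(-2 + (88 + 8*(-5)²)) = -32*(-2 + (88 + 8*25)) = -32*(-2 + (88 + 200)) = -32*(-2 + 288) = -32*286 = -9152)
g*(-5 - (2 + 1*5)) = -9152*(-5 - (2 + 1*5)) = -9152*(-5 - (2 + 5)) = -9152*(-5 - 1*7) = -9152*(-5 - 7) = -9152*(-12) = 109824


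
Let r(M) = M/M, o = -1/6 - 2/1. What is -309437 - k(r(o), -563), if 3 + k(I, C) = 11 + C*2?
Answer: -308319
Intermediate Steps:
o = -13/6 (o = -1*⅙ - 2*1 = -⅙ - 2 = -13/6 ≈ -2.1667)
r(M) = 1
k(I, C) = 8 + 2*C (k(I, C) = -3 + (11 + C*2) = -3 + (11 + 2*C) = 8 + 2*C)
-309437 - k(r(o), -563) = -309437 - (8 + 2*(-563)) = -309437 - (8 - 1126) = -309437 - 1*(-1118) = -309437 + 1118 = -308319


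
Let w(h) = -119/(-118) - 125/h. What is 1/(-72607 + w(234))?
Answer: -6903/501202847 ≈ -1.3773e-5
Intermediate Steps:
w(h) = 119/118 - 125/h (w(h) = -119*(-1/118) - 125/h = 119/118 - 125/h)
1/(-72607 + w(234)) = 1/(-72607 + (119/118 - 125/234)) = 1/(-72607 + 3274/6903) = 1/(-501202847/6903) = -6903/501202847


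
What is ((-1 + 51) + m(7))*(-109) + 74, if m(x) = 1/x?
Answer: -37741/7 ≈ -5391.6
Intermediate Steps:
((-1 + 51) + m(7))*(-109) + 74 = ((-1 + 51) + 1/7)*(-109) + 74 = (50 + 1/7)*(-109) + 74 = (351/7)*(-109) + 74 = -38259/7 + 74 = -37741/7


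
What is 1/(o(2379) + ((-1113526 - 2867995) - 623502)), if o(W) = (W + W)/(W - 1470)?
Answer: -303/1395320383 ≈ -2.1715e-7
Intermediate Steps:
o(W) = 2*W/(-1470 + W) (o(W) = (2*W)/(-1470 + W) = 2*W/(-1470 + W))
1/(o(2379) + ((-1113526 - 2867995) - 623502)) = 1/(2*2379/(-1470 + 2379) + ((-1113526 - 2867995) - 623502)) = 1/(2*2379/909 + (-3981521 - 623502)) = 1/(2*2379*(1/909) - 4605023) = 1/(1586/303 - 4605023) = 1/(-1395320383/303) = -303/1395320383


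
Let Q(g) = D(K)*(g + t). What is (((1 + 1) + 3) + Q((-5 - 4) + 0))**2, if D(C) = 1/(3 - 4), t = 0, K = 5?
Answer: 196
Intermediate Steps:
D(C) = -1 (D(C) = 1/(-1) = -1)
Q(g) = -g (Q(g) = -(g + 0) = -g)
(((1 + 1) + 3) + Q((-5 - 4) + 0))**2 = (((1 + 1) + 3) - ((-5 - 4) + 0))**2 = ((2 + 3) - (-9 + 0))**2 = (5 - 1*(-9))**2 = (5 + 9)**2 = 14**2 = 196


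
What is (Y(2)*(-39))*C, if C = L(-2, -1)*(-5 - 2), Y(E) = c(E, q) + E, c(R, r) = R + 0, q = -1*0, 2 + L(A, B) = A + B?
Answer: -5460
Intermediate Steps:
L(A, B) = -2 + A + B (L(A, B) = -2 + (A + B) = -2 + A + B)
q = 0
c(R, r) = R
Y(E) = 2*E (Y(E) = E + E = 2*E)
C = 35 (C = (-2 - 2 - 1)*(-5 - 2) = -5*(-7) = 35)
(Y(2)*(-39))*C = ((2*2)*(-39))*35 = (4*(-39))*35 = -156*35 = -5460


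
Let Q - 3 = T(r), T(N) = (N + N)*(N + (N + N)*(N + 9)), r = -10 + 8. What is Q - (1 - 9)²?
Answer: 59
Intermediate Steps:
r = -2
T(N) = 2*N*(N + 2*N*(9 + N)) (T(N) = (2*N)*(N + (2*N)*(9 + N)) = (2*N)*(N + 2*N*(9 + N)) = 2*N*(N + 2*N*(9 + N)))
Q = 123 (Q = 3 + (-2)²*(38 + 4*(-2)) = 3 + 4*(38 - 8) = 3 + 4*30 = 3 + 120 = 123)
Q - (1 - 9)² = 123 - (1 - 9)² = 123 - 1*(-8)² = 123 - 1*64 = 123 - 64 = 59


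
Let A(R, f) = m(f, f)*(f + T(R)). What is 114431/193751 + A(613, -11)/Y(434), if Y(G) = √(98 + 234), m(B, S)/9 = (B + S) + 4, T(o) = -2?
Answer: 114431/193751 + 1053*√83/83 ≈ 116.17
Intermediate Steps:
m(B, S) = 36 + 9*B + 9*S (m(B, S) = 9*((B + S) + 4) = 9*(4 + B + S) = 36 + 9*B + 9*S)
A(R, f) = (-2 + f)*(36 + 18*f) (A(R, f) = (36 + 9*f + 9*f)*(f - 2) = (36 + 18*f)*(-2 + f) = (-2 + f)*(36 + 18*f))
Y(G) = 2*√83 (Y(G) = √332 = 2*√83)
114431/193751 + A(613, -11)/Y(434) = 114431/193751 + (-72 + 18*(-11)²)/((2*√83)) = 114431*(1/193751) + (-72 + 18*121)*(√83/166) = 114431/193751 + (-72 + 2178)*(√83/166) = 114431/193751 + 2106*(√83/166) = 114431/193751 + 1053*√83/83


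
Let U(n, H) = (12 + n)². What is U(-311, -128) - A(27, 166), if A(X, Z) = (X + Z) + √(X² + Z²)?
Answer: 89208 - √28285 ≈ 89040.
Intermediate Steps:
A(X, Z) = X + Z + √(X² + Z²)
U(-311, -128) - A(27, 166) = (12 - 311)² - (27 + 166 + √(27² + 166²)) = (-299)² - (27 + 166 + √(729 + 27556)) = 89401 - (27 + 166 + √28285) = 89401 - (193 + √28285) = 89401 + (-193 - √28285) = 89208 - √28285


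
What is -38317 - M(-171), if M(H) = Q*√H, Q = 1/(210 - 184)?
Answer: -38317 - 3*I*√19/26 ≈ -38317.0 - 0.50295*I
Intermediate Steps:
Q = 1/26 ≈ 0.038462
M(H) = √H/26
-38317 - M(-171) = -38317 - √(-171)/26 = -38317 - 3*I*√19/26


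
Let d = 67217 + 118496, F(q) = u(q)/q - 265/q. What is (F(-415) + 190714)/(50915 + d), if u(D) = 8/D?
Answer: 32845828633/40753257300 ≈ 0.80597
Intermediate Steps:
F(q) = -265/q + 8/q² (F(q) = (8/q)/q - 265/q = 8/q² - 265/q = -265/q + 8/q²)
d = 185713
(F(-415) + 190714)/(50915 + d) = ((8 - 265*(-415))/(-415)² + 190714)/(50915 + 185713) = ((8 + 109975)/172225 + 190714)/236628 = ((1/172225)*109983 + 190714)*(1/236628) = (109983/172225 + 190714)*(1/236628) = (32845828633/172225)*(1/236628) = 32845828633/40753257300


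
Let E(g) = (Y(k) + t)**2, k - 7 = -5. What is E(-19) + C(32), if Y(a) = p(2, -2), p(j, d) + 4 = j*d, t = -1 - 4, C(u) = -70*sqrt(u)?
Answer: 169 - 280*sqrt(2) ≈ -226.98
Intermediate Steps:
k = 2 (k = 7 - 5 = 2)
t = -5
p(j, d) = -4 + d*j (p(j, d) = -4 + j*d = -4 + d*j)
Y(a) = -8 (Y(a) = -4 - 2*2 = -4 - 4 = -8)
E(g) = 169 (E(g) = (-8 - 5)**2 = (-13)**2 = 169)
E(-19) + C(32) = 169 - 280*sqrt(2)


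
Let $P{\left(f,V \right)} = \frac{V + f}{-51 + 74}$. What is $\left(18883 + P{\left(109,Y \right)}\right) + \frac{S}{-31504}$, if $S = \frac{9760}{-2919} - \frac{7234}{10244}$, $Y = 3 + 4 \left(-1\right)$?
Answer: $\frac{204619106060422913}{10833460493856} \approx 18888.0$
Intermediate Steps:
$Y = -1$ ($Y = 3 - 4 = -1$)
$S = - \frac{60548743}{14951118}$ ($S = 9760 \left(- \frac{1}{2919}\right) - \frac{3617}{5122} = - \frac{9760}{2919} - \frac{3617}{5122} = - \frac{60548743}{14951118} \approx -4.0498$)
$P{\left(f,V \right)} = \frac{V}{23} + \frac{f}{23}$ ($P{\left(f,V \right)} = \frac{V + f}{23} = \left(V + f\right) \frac{1}{23} = \frac{V}{23} + \frac{f}{23}$)
$\left(18883 + P{\left(109,Y \right)}\right) + \frac{S}{-31504} = \left(18883 + \left(\frac{1}{23} \left(-1\right) + \frac{1}{23} \cdot 109\right)\right) - \frac{60548743}{14951118 \left(-31504\right)} = \left(18883 + \left(- \frac{1}{23} + \frac{109}{23}\right)\right) - - \frac{60548743}{471020021472} = \left(18883 + \frac{108}{23}\right) + \frac{60548743}{471020021472} = \frac{434417}{23} + \frac{60548743}{471020021472} = \frac{204619106060422913}{10833460493856}$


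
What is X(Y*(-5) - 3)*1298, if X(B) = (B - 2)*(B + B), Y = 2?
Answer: 506220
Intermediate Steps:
X(B) = 2*B*(-2 + B) (X(B) = (-2 + B)*(2*B) = 2*B*(-2 + B))
X(Y*(-5) - 3)*1298 = (2*(2*(-5) - 3)*(-2 + (2*(-5) - 3)))*1298 = (2*(-10 - 3)*(-2 + (-10 - 3)))*1298 = (2*(-13)*(-2 - 13))*1298 = (2*(-13)*(-15))*1298 = 390*1298 = 506220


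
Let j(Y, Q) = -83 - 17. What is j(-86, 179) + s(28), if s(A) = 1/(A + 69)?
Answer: -9699/97 ≈ -99.990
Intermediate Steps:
s(A) = 1/(69 + A)
j(Y, Q) = -100
j(-86, 179) + s(28) = -100 + 1/(69 + 28) = -100 + 1/97 = -9699/97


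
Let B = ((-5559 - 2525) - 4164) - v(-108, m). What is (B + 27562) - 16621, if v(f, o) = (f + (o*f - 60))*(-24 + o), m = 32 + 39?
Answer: 366985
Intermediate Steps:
m = 71
v(f, o) = (-24 + o)*(-60 + f + f*o) (v(f, o) = (f + (f*o - 60))*(-24 + o) = (f + (-60 + f*o))*(-24 + o) = (-60 + f + f*o)*(-24 + o) = (-24 + o)*(-60 + f + f*o))
B = 356044 (B = ((-5559 - 2525) - 4164) - (1440 - 60*71 - 24*(-108) - 108*71² - 23*(-108)*71) = (-8084 - 4164) - (1440 - 4260 + 2592 - 108*5041 + 176364) = -12248 - (1440 - 4260 + 2592 - 544428 + 176364) = -12248 - 1*(-368292) = -12248 + 368292 = 356044)
(B + 27562) - 16621 = (356044 + 27562) - 16621 = 383606 - 16621 = 366985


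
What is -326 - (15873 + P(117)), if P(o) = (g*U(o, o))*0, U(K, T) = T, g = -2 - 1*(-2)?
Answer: -16199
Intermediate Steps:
g = 0 (g = -2 + 2 = 0)
P(o) = 0 (P(o) = (0*o)*0 = 0*0 = 0)
-326 - (15873 + P(117)) = -326 - (15873 + 0) = -326 - 1*15873 = -326 - 15873 = -16199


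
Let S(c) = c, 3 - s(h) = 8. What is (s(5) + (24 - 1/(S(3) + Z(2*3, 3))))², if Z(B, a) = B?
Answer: 28900/81 ≈ 356.79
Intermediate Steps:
s(h) = -5 (s(h) = 3 - 1*8 = 3 - 8 = -5)
(s(5) + (24 - 1/(S(3) + Z(2*3, 3))))² = (-5 + (24 - 1/(3 + 2*3)))² = (-5 + (24 - 1/(3 + 6)))² = (-5 + (24 - 1/9))² = (-5 + (24 - 1*⅑))² = (-5 + (24 - ⅑))² = (-5 + 215/9)² = (170/9)² = 28900/81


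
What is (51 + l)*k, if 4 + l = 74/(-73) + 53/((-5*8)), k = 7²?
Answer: 6390139/2920 ≈ 2188.4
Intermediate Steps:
k = 49
l = -18509/2920 (l = -4 + (74/(-73) + 53/((-5*8))) = -4 + (74*(-1/73) + 53/(-40)) = -4 + (-74/73 + 53*(-1/40)) = -4 + (-74/73 - 53/40) = -4 - 6829/2920 = -18509/2920 ≈ -6.3387)
(51 + l)*k = (51 - 18509/2920)*49 = (130411/2920)*49 = 6390139/2920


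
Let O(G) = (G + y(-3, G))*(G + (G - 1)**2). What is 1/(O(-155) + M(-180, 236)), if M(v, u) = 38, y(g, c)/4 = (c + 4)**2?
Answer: 1/2201655907 ≈ 4.5420e-10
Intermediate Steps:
y(g, c) = 4*(4 + c)**2 (y(g, c) = 4*(c + 4)**2 = 4*(4 + c)**2)
O(G) = (G + (-1 + G)**2)*(G + 4*(4 + G)**2) (O(G) = (G + 4*(4 + G)**2)*(G + (G - 1)**2) = (G + 4*(4 + G)**2)*(G + (-1 + G)**2) = (G + (-1 + G)**2)*(G + 4*(4 + G)**2))
1/(O(-155) + M(-180, 236)) = 1/((64 - 31*(-155) + 4*(-155)**4 + 29*(-155)**3 + 35*(-155)**2) + 38) = 1/((64 + 4805 + 4*577200625 + 29*(-3723875) + 35*24025) + 38) = 1/((64 + 4805 + 2308802500 - 107992375 + 840875) + 38) = 1/(2201655869 + 38) = 1/2201655907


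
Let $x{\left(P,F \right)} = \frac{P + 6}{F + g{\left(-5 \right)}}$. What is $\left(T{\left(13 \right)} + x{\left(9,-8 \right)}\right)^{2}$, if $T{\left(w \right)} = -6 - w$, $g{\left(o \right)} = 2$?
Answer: $\frac{1849}{4} \approx 462.25$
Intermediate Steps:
$x{\left(P,F \right)} = \frac{6 + P}{2 + F}$ ($x{\left(P,F \right)} = \frac{P + 6}{F + 2} = \frac{6 + P}{2 + F}$)
$\left(T{\left(13 \right)} + x{\left(9,-8 \right)}\right)^{2} = \left(\left(-6 - 13\right) + \frac{6 + 9}{2 - 8}\right)^{2} = \left(\left(-6 - 13\right) + \frac{1}{-6} \cdot 15\right)^{2} = \left(-19 - \frac{5}{2}\right)^{2} = \left(- \frac{43}{2}\right)^{2} = \frac{1849}{4}$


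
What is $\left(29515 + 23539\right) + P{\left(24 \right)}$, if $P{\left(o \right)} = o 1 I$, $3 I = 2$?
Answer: $53070$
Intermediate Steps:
$I = \frac{2}{3}$ ($I = \frac{1}{3} \cdot 2 = \frac{2}{3} \approx 0.66667$)
$P{\left(o \right)} = \frac{2 o}{3}$ ($P{\left(o \right)} = o 1 \cdot \frac{2}{3} = o \frac{2}{3} = \frac{2 o}{3}$)
$\left(29515 + 23539\right) + P{\left(24 \right)} = \left(29515 + 23539\right) + \frac{2}{3} \cdot 24 = 53054 + 16 = 53070$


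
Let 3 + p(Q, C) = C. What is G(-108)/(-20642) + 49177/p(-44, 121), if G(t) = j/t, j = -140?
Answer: 6852002497/16441353 ≈ 416.75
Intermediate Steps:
p(Q, C) = -3 + C
G(t) = -140/t
G(-108)/(-20642) + 49177/p(-44, 121) = -140/(-108)/(-20642) + 49177/(-3 + 121) = -140*(-1/108)*(-1/20642) + 49177/118 = (35/27)*(-1/20642) + 49177*(1/118) = -35/557334 + 49177/118 = 6852002497/16441353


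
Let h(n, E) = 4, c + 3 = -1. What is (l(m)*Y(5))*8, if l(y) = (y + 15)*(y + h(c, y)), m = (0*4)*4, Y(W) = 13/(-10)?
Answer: -624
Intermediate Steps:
c = -4 (c = -3 - 1 = -4)
Y(W) = -13/10 (Y(W) = 13*(-1/10) = -13/10)
m = 0 (m = 0*4 = 0)
l(y) = (4 + y)*(15 + y) (l(y) = (y + 15)*(y + 4) = (15 + y)*(4 + y) = (4 + y)*(15 + y))
(l(m)*Y(5))*8 = ((60 + 0**2 + 19*0)*(-13/10))*8 = ((60 + 0 + 0)*(-13/10))*8 = (60*(-13/10))*8 = -78*8 = -624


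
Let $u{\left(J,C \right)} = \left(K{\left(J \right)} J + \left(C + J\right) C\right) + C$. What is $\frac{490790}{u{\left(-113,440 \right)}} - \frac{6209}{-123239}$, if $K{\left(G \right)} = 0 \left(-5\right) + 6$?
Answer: $\frac{30688170994}{8851148219} \approx 3.4671$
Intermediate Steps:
$K{\left(G \right)} = 6$ ($K{\left(G \right)} = 0 + 6 = 6$)
$u{\left(J,C \right)} = C + 6 J + C \left(C + J\right)$ ($u{\left(J,C \right)} = \left(6 J + \left(C + J\right) C\right) + C = \left(6 J + C \left(C + J\right)\right) + C = C + 6 J + C \left(C + J\right)$)
$\frac{490790}{u{\left(-113,440 \right)}} - \frac{6209}{-123239} = \frac{490790}{440 + 440^{2} + 6 \left(-113\right) + 440 \left(-113\right)} - \frac{6209}{-123239} = \frac{490790}{440 + 193600 - 678 - 49720} - - \frac{6209}{123239} = \frac{490790}{143642} + \frac{6209}{123239} = 490790 \cdot \frac{1}{143642} + \frac{6209}{123239} = \frac{245395}{71821} + \frac{6209}{123239} = \frac{30688170994}{8851148219}$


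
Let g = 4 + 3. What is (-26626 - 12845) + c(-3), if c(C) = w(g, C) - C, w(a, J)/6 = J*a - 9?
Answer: -39648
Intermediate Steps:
g = 7
w(a, J) = -54 + 6*J*a (w(a, J) = 6*(J*a - 9) = 6*(-9 + J*a) = -54 + 6*J*a)
c(C) = -54 + 41*C (c(C) = (-54 + 6*C*7) - C = (-54 + 42*C) - C = -54 + 41*C)
(-26626 - 12845) + c(-3) = (-26626 - 12845) + (-54 + 41*(-3)) = -39471 + (-54 - 123) = -39471 - 177 = -39648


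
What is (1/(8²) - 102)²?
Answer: 42601729/4096 ≈ 10401.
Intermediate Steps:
(1/(8²) - 102)² = (1/64 - 102)² = (-6527/64)² = 42601729/4096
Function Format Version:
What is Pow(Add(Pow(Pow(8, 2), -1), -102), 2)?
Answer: Rational(42601729, 4096) ≈ 10401.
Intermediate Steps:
Pow(Add(Pow(Pow(8, 2), -1), -102), 2) = Pow(Add(Pow(64, -1), -102), 2) = Pow(Add(Rational(1, 64), -102), 2) = Pow(Rational(-6527, 64), 2) = Rational(42601729, 4096)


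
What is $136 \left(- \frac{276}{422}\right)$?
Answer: $- \frac{18768}{211} \approx -88.948$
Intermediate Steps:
$136 \left(- \frac{276}{422}\right) = 136 \left(\left(-276\right) \frac{1}{422}\right) = 136 \left(- \frac{138}{211}\right) = - \frac{18768}{211}$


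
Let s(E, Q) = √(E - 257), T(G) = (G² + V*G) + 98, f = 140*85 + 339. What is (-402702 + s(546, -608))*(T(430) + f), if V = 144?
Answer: -104358636545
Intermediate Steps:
f = 12239 (f = 11900 + 339 = 12239)
T(G) = 98 + G² + 144*G (T(G) = (G² + 144*G) + 98 = 98 + G² + 144*G)
s(E, Q) = √(-257 + E)
(-402702 + s(546, -608))*(T(430) + f) = (-402702 + √(-257 + 546))*((98 + 430² + 144*430) + 12239) = (-402702 + √289)*((98 + 184900 + 61920) + 12239) = (-402702 + 17)*(246918 + 12239) = -402685*259157 = -104358636545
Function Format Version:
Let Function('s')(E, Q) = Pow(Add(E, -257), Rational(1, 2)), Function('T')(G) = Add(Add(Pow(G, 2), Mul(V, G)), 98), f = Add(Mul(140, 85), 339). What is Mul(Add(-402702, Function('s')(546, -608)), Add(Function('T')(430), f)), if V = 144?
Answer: -104358636545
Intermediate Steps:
f = 12239 (f = Add(11900, 339) = 12239)
Function('T')(G) = Add(98, Pow(G, 2), Mul(144, G)) (Function('T')(G) = Add(Add(Pow(G, 2), Mul(144, G)), 98) = Add(98, Pow(G, 2), Mul(144, G)))
Function('s')(E, Q) = Pow(Add(-257, E), Rational(1, 2))
Mul(Add(-402702, Function('s')(546, -608)), Add(Function('T')(430), f)) = Mul(Add(-402702, Pow(Add(-257, 546), Rational(1, 2))), Add(Add(98, Pow(430, 2), Mul(144, 430)), 12239)) = Mul(Add(-402702, Pow(289, Rational(1, 2))), Add(Add(98, 184900, 61920), 12239)) = Mul(Add(-402702, 17), Add(246918, 12239)) = Mul(-402685, 259157) = -104358636545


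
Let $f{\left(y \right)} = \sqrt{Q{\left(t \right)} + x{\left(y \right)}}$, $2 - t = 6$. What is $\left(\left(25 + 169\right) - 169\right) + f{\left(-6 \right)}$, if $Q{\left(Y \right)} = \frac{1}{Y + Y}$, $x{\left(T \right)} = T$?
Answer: $25 + \frac{7 i \sqrt{2}}{4} \approx 25.0 + 2.4749 i$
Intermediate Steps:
$t = -4$ ($t = 2 - 6 = -4$)
$Q{\left(Y \right)} = \frac{1}{2 Y}$
$f{\left(y \right)} = \sqrt{- \frac{1}{8} + y}$ ($f{\left(y \right)} = \sqrt{\frac{1}{2 \left(-4\right)} + y} = \sqrt{\frac{1}{2} \left(- \frac{1}{4}\right) + y} = \sqrt{- \frac{1}{8} + y}$)
$\left(\left(25 + 169\right) - 169\right) + f{\left(-6 \right)} = \left(\left(25 + 169\right) - 169\right) + \frac{\sqrt{-2 + 16 \left(-6\right)}}{4} = \left(194 - 169\right) + \frac{\sqrt{-2 - 96}}{4} = 25 + \frac{\sqrt{-98}}{4} = 25 + \frac{7 i \sqrt{2}}{4}$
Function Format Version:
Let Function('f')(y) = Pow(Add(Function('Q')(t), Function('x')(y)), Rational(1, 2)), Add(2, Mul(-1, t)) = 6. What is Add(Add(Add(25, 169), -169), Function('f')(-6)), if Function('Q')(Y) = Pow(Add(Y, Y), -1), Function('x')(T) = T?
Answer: Add(25, Mul(Rational(7, 4), I, Pow(2, Rational(1, 2)))) ≈ Add(25.000, Mul(2.4749, I))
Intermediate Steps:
t = -4 (t = Add(2, Mul(-1, 6)) = Add(2, -6) = -4)
Function('Q')(Y) = Mul(Rational(1, 2), Pow(Y, -1)) (Function('Q')(Y) = Pow(Mul(2, Y), -1) = Mul(Rational(1, 2), Pow(Y, -1)))
Function('f')(y) = Pow(Add(Rational(-1, 8), y), Rational(1, 2)) (Function('f')(y) = Pow(Add(Mul(Rational(1, 2), Pow(-4, -1)), y), Rational(1, 2)) = Pow(Add(Mul(Rational(1, 2), Rational(-1, 4)), y), Rational(1, 2)) = Pow(Add(Rational(-1, 8), y), Rational(1, 2)))
Add(Add(Add(25, 169), -169), Function('f')(-6)) = Add(Add(Add(25, 169), -169), Mul(Rational(1, 4), Pow(Add(-2, Mul(16, -6)), Rational(1, 2)))) = Add(Add(194, -169), Mul(Rational(1, 4), Pow(Add(-2, -96), Rational(1, 2)))) = Add(25, Mul(Rational(1, 4), Pow(-98, Rational(1, 2)))) = Add(25, Mul(Rational(1, 4), Mul(7, I, Pow(2, Rational(1, 2))))) = Add(25, Mul(Rational(7, 4), I, Pow(2, Rational(1, 2))))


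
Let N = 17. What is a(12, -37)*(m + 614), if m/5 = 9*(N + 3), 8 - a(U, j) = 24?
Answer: -24224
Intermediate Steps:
a(U, j) = -16 (a(U, j) = 8 - 1*24 = 8 - 24 = -16)
m = 900 (m = 5*(9*(17 + 3)) = 5*(9*20) = 5*180 = 900)
a(12, -37)*(m + 614) = -16*(900 + 614) = -16*1514 = -24224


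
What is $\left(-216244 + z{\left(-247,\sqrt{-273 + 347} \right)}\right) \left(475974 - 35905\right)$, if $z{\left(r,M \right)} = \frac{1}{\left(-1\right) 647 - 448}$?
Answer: $- \frac{104202697955489}{1095} \approx -9.5162 \cdot 10^{10}$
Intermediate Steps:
$z{\left(r,M \right)} = - \frac{1}{1095}$ ($z{\left(r,M \right)} = \frac{1}{-647 - 448} = \frac{1}{-1095} = - \frac{1}{1095}$)
$\left(-216244 + z{\left(-247,\sqrt{-273 + 347} \right)}\right) \left(475974 - 35905\right) = \left(-216244 - \frac{1}{1095}\right) \left(475974 - 35905\right) = \left(- \frac{236787181}{1095}\right) 440069 = - \frac{104202697955489}{1095}$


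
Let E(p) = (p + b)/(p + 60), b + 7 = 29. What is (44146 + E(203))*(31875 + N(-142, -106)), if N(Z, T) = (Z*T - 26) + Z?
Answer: 542901120857/263 ≈ 2.0643e+9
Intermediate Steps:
b = 22 (b = -7 + 29 = 22)
E(p) = (22 + p)/(60 + p) (E(p) = (p + 22)/(p + 60) = (22 + p)/(60 + p))
N(Z, T) = -26 + Z + T*Z (N(Z, T) = (T*Z - 26) + Z = (-26 + T*Z) + Z = -26 + Z + T*Z)
(44146 + E(203))*(31875 + N(-142, -106)) = (44146 + (22 + 203)/(60 + 203))*(31875 + (-26 - 142 - 106*(-142))) = (44146 + 225/263)*(31875 + (-26 - 142 + 15052)) = (44146 + (1/263)*225)*(31875 + 14884) = (44146 + 225/263)*46759 = (11610623/263)*46759 = 542901120857/263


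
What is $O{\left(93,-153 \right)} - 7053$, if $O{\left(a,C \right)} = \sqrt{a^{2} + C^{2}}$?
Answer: $-7053 + 3 \sqrt{3562} \approx -6874.0$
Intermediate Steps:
$O{\left(a,C \right)} = \sqrt{C^{2} + a^{2}}$
$O{\left(93,-153 \right)} - 7053 = \sqrt{\left(-153\right)^{2} + 93^{2}} - 7053 = \sqrt{23409 + 8649} - 7053 = \sqrt{32058} - 7053 = 3 \sqrt{3562} - 7053 = -7053 + 3 \sqrt{3562}$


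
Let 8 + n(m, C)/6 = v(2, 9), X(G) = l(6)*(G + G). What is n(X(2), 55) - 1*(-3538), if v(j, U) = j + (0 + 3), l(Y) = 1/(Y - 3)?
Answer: 3520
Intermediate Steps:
l(Y) = 1/(-3 + Y)
X(G) = 2*G/3 (X(G) = (G + G)/(-3 + 6) = (2*G)/3 = 2*G/3)
v(j, U) = 3 + j (v(j, U) = j + 3 = 3 + j)
n(m, C) = -18 (n(m, C) = -48 + 6*(3 + 2) = -48 + 6*5 = -48 + 30 = -18)
n(X(2), 55) - 1*(-3538) = -18 - 1*(-3538) = -18 + 3538 = 3520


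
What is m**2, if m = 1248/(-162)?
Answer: 43264/729 ≈ 59.347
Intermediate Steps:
m = -208/27 (m = 1248*(-1/162) = -208/27 ≈ -7.7037)
m**2 = (-208/27)**2 = 43264/729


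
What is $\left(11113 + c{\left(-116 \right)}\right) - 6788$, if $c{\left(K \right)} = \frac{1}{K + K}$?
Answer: $\frac{1003399}{232} \approx 4325.0$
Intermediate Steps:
$c{\left(K \right)} = \frac{1}{2 K}$
$\left(11113 + c{\left(-116 \right)}\right) - 6788 = \left(11113 + \frac{1}{2 \left(-116\right)}\right) - 6788 = \left(11113 + \frac{1}{2} \left(- \frac{1}{116}\right)\right) - 6788 = \left(11113 - \frac{1}{232}\right) - 6788 = \frac{2578215}{232} - 6788 = \frac{1003399}{232}$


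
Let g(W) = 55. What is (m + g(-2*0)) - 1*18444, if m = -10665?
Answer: -29054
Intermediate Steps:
(m + g(-2*0)) - 1*18444 = (-10665 + 55) - 1*18444 = -10610 - 18444 = -29054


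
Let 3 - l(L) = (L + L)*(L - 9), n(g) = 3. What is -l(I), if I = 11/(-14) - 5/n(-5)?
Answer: 46897/882 ≈ 53.171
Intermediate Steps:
I = -103/42 (I = 11/(-14) - 5/3 = 11*(-1/14) - 5*⅓ = -11/14 - 5/3 = -103/42 ≈ -2.4524)
l(L) = 3 - 2*L*(-9 + L) (l(L) = 3 - (L + L)*(L - 9) = 3 - 2*L*(-9 + L))
-l(I) = -(3 - 2*(-103/42)² + 18*(-103/42)) = -(3 - 2*10609/1764 - 309/7) = -(3 - 10609/882 - 309/7) = -1*(-46897/882) = 46897/882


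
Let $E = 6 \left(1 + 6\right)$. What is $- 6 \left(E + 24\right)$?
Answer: $-396$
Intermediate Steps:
$E = 42$ ($E = 6 \cdot 7 = 42$)
$- 6 \left(E + 24\right) = - 6 \left(42 + 24\right) = \left(-6\right) 66 = -396$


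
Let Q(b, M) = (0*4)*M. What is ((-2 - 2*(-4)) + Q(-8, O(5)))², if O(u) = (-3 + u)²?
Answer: 36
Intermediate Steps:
Q(b, M) = 0 (Q(b, M) = 0*M = 0)
((-2 - 2*(-4)) + Q(-8, O(5)))² = ((-2 - 2*(-4)) + 0)² = ((-2 + 8) + 0)² = (6 + 0)² = 6² = 36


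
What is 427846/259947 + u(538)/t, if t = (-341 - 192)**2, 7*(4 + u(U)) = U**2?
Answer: 926057217010/516936582981 ≈ 1.7914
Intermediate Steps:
u(U) = -4 + U**2/7
t = 284089 (t = (-533)**2 = 284089)
427846/259947 + u(538)/t = 427846/259947 + (-4 + (1/7)*538**2)/284089 = 427846*(1/259947) + (-4 + (1/7)*289444)*(1/284089) = 427846/259947 + (-4 + 289444/7)*(1/284089) = 427846/259947 + (289416/7)*(1/284089) = 427846/259947 + 289416/1988623 = 926057217010/516936582981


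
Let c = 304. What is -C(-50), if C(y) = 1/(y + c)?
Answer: -1/254 ≈ -0.0039370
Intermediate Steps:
C(y) = 1/(304 + y) (C(y) = 1/(y + 304) = 1/(304 + y))
-C(-50) = -1/(304 - 50) = -1/254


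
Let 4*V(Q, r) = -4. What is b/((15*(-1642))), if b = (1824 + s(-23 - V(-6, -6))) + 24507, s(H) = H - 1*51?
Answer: -13129/12315 ≈ -1.0661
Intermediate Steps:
V(Q, r) = -1 (V(Q, r) = (¼)*(-4) = -1)
s(H) = -51 + H (s(H) = H - 51 = -51 + H)
b = 26258 (b = (1824 + (-51 + (-23 - 1*(-1)))) + 24507 = (1824 + (-51 + (-23 + 1))) + 24507 = (1824 + (-51 - 22)) + 24507 = (1824 - 73) + 24507 = 1751 + 24507 = 26258)
b/((15*(-1642))) = 26258/((15*(-1642))) = 26258/(-24630) = 26258*(-1/24630) = -13129/12315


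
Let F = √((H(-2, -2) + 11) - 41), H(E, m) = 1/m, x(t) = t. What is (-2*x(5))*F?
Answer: -5*I*√122 ≈ -55.227*I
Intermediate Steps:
F = I*√122/2 (F = √((1/(-2) + 11) - 41) = √((-½ + 11) - 41) = √(21/2 - 41) = √(-61/2) = I*√122/2 ≈ 5.5227*I)
(-2*x(5))*F = (-2*5)*(I*√122/2) = -5*I*√122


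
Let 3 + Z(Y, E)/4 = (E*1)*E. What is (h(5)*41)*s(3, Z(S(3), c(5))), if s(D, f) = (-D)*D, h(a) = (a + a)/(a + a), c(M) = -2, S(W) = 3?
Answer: -369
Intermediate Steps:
h(a) = 1 (h(a) = (2*a)/((2*a)) = (2*a)*(1/(2*a)) = 1)
Z(Y, E) = -12 + 4*E² (Z(Y, E) = -12 + 4*((E*1)*E) = -12 + 4*(E*E) = -12 + 4*E²)
s(D, f) = -D²
(h(5)*41)*s(3, Z(S(3), c(5))) = (1*41)*(-1*3²) = 41*(-1*9) = 41*(-9) = -369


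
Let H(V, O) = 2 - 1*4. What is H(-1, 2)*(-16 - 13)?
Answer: 58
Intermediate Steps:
H(V, O) = -2 (H(V, O) = 2 - 4 = -2)
H(-1, 2)*(-16 - 13) = -2*(-16 - 13) = -2*(-29) = 58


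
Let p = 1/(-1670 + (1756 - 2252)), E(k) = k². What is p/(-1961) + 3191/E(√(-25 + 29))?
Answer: 6776927735/8495052 ≈ 797.75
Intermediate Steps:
p = -1/2166 (p = 1/(-1670 - 496) = 1/(-2166) = -1/2166 ≈ -0.00046168)
p/(-1961) + 3191/E(√(-25 + 29)) = -1/2166/(-1961) + 3191/((√(-25 + 29))²) = -1/2166*(-1/1961) + 3191/((√4)²) = 1/4247526 + 3191/(2²) = 1/4247526 + 3191/4 = 6776927735/8495052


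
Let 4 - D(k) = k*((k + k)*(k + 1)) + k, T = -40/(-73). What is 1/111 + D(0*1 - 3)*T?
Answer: 190993/8103 ≈ 23.571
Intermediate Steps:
T = 40/73 (T = -40*(-1/73) = 40/73 ≈ 0.54795)
D(k) = 4 - k - 2*k²*(1 + k) (D(k) = 4 - (k*((k + k)*(k + 1)) + k) = 4 - (k*((2*k)*(1 + k)) + k) = 4 - (k*(2*k*(1 + k)) + k) = 4 - (2*k²*(1 + k) + k) = 4 - (k + 2*k²*(1 + k)) = 4 + (-k - 2*k²*(1 + k)) = 4 - k - 2*k²*(1 + k))
1/111 + D(0*1 - 3)*T = 1/111 + (4 - (0*1 - 3) - 2*(0*1 - 3)² - 2*(0*1 - 3)³)*(40/73) = 1/111 + (4 - (0 - 3) - 2*(0 - 3)² - 2*(0 - 3)³)*(40/73) = 1/111 + (4 - 1*(-3) - 2*(-3)² - 2*(-3)³)*(40/73) = 1/111 + (4 + 3 - 2*9 - 2*(-27))*(40/73) = 1/111 + (4 + 3 - 18 + 54)*(40/73) = 1/111 + 43*(40/73) = 1/111 + 1720/73 = 190993/8103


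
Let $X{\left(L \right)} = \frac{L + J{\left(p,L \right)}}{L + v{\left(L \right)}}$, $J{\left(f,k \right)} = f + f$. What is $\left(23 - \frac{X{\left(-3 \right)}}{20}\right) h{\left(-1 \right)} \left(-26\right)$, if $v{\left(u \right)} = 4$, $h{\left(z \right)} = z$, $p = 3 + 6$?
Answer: $\frac{1157}{2} \approx 578.5$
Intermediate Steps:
$p = 9$
$J{\left(f,k \right)} = 2 f$
$X{\left(L \right)} = \frac{18 + L}{4 + L}$ ($X{\left(L \right)} = \frac{L + 2 \cdot 9}{L + 4} = \frac{L + 18}{4 + L} = \frac{18 + L}{4 + L}$)
$\left(23 - \frac{X{\left(-3 \right)}}{20}\right) h{\left(-1 \right)} \left(-26\right) = \left(23 - \frac{\frac{1}{4 - 3} \left(18 - 3\right)}{20}\right) \left(-1\right) \left(-26\right) = \left(23 - 1^{-1} \cdot 15 \cdot \frac{1}{20}\right) \left(-1\right) \left(-26\right) = \left(23 - 1 \cdot 15 \cdot \frac{1}{20}\right) \left(-1\right) \left(-26\right) = \left(23 - 15 \cdot \frac{1}{20}\right) \left(-1\right) \left(-26\right) = \left(23 - \frac{3}{4}\right) \left(-1\right) \left(-26\right) = \frac{89}{4} \left(-1\right) \left(-26\right) = \left(- \frac{89}{4}\right) \left(-26\right) = \frac{1157}{2}$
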